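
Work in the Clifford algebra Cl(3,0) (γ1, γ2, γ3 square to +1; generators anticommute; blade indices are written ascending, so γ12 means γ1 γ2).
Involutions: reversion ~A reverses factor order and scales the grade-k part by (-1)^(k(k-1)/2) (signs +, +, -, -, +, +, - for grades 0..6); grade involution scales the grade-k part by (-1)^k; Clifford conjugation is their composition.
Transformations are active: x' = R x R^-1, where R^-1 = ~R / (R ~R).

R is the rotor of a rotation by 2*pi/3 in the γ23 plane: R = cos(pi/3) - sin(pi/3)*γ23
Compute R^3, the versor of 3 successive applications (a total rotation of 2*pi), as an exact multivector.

Because a rotor carries half the rotation angle, composing 3 copies of this γ23-plane rotor multiplies the phase: 3*(pi/3) = pi, hence R^3 = cos(pi) - sin(pi)*γ23.
cos(pi) = -1 and sin(pi) = 0, so R^3 = -1. The total rotation 2*pi is 1 full turn, so every vector returns to itself, yet the rotor is -1, on the OTHER sheet of the double cover (an odd number of 2*pi turns).
Answer: -1


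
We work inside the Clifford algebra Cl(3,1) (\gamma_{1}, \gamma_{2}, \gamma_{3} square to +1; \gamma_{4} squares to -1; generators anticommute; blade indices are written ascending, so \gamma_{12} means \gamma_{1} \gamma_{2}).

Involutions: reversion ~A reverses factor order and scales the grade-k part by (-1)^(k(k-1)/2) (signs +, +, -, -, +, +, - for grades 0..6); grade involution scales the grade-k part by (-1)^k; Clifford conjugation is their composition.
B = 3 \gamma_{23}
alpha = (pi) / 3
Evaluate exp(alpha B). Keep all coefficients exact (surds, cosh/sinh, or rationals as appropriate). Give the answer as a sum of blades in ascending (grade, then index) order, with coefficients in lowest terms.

B^2 = (3)^2*(\gamma_{23})^2 = 9*(-1) = -9 (a basis 2-blade squares to minus the product of its generators' squares).
B^2 = -9 — circular case — the even/odd split gives cos and sin: l = 3, alpha*l = \pi, so exp(alpha B) = cos(\pi) + (sin(\pi)/3)*B = -1 + (0)*B.
Answer: -1


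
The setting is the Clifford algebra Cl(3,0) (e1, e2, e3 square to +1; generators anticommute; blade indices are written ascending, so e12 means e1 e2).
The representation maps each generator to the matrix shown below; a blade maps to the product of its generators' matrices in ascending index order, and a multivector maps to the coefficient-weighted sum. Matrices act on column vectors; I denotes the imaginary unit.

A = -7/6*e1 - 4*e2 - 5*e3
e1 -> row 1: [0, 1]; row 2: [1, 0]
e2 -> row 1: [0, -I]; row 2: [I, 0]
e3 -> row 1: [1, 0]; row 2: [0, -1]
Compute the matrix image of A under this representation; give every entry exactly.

M = (-7/6)*rho(e1) + (-4)*rho(e2) + (-5)*rho(e3), summed entrywise:
Answer: row 1: [-5, -7/6 + 4*I]; row 2: [-7/6 - 4*I, 5]


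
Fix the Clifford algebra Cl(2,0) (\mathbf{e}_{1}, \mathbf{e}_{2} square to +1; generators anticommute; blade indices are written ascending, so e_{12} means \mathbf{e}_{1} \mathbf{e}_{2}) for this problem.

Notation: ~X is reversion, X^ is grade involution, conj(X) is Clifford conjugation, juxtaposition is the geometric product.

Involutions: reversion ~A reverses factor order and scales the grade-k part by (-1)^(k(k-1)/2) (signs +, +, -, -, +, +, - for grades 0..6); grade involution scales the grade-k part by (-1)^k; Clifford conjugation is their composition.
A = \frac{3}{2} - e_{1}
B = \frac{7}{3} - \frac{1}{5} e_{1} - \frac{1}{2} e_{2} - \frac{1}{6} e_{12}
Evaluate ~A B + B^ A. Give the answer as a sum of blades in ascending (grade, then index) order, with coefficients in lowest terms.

first term: \frac{37}{10} - \frac{79}{30} e_{1} - \frac{7}{12} e_{2} + \frac{1}{4} e_{12}
second term: \frac{33}{10} - \frac{61}{30} e_{1} + \frac{7}{12} e_{2} + \frac{1}{4} e_{12}
Answer: 7 - \frac{14}{3} e_{1} + \frac{1}{2} e_{12}


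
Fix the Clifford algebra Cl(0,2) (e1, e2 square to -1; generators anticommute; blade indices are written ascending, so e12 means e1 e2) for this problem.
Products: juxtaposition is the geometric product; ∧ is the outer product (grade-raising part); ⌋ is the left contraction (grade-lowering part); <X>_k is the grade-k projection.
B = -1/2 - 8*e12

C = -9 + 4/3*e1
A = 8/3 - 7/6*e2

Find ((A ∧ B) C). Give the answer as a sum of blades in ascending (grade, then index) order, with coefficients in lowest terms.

step 1: -4/3 + 7/12*e2 - 64/3*e12
step 2: 12 - 16/9*e1 - 1213/36*e2 + 1721/9*e12
Answer: 12 - 16/9*e1 - 1213/36*e2 + 1721/9*e12


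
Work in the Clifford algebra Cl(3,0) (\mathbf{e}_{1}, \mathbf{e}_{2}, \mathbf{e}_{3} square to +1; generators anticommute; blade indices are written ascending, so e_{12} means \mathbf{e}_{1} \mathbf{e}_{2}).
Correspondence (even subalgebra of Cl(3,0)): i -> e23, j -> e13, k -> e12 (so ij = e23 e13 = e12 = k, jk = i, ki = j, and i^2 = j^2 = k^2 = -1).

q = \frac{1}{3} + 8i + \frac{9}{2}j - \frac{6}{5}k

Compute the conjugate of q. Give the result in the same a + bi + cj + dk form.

In blades: q = \frac{1}{3} - \frac{6}{5} e_{12} + \frac{9}{2} e_{13} + 8 e_{23}.
Quaternion conjugation is reversion on the even subalgebra: the scalar is fixed and every grade-2 blade flips sign, giving \frac{1}{3} + \frac{6}{5} e_{12} - \frac{9}{2} e_{13} - 8 e_{23}; translating back:
Answer: \frac{1}{3} - 8i - \frac{9}{2}j + \frac{6}{5}k


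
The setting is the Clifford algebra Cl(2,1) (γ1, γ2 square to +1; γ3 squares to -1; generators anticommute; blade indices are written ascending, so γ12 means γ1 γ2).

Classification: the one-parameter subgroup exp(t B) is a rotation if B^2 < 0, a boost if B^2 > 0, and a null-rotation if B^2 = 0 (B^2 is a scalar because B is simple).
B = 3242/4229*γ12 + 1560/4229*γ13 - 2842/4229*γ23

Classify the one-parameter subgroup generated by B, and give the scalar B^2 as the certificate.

B^2 term by term: the squares give (3242/4229)^2*(γ12)^2 + (1560/4229)^2*(γ13)^2 + (-2842/4229)^2*(γ23)^2 = 10510564/17884441*(-1) + 2433600/17884441*(+1) + 8076964/17884441*(+1) = 0 (each basis 2-blade squares to minus the product of its generators' squares); cross terms between blades sharing an index anticommute and cancel. So B^2 = 0.
Answer: null-rotation, certificate B^2 = 0. The scalar 0 is the complete invariant here: its sign names the subgroup type.


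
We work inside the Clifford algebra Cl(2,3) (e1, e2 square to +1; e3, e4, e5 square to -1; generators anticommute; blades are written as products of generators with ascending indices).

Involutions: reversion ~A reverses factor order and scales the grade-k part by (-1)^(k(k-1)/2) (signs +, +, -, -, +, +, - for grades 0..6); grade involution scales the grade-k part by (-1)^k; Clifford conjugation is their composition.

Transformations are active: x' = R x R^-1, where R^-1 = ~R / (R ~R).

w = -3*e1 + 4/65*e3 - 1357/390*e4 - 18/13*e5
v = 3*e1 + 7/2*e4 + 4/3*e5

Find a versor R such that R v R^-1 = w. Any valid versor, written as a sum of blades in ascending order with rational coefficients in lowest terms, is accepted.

Since q(v) = q(w) = -181/36, the sum R = v + w = 4/65*e3 + 4/195*e4 - 2/39*e5 does the job whenever invertible.
Answer: 4/65*e3 + 4/195*e4 - 2/39*e5


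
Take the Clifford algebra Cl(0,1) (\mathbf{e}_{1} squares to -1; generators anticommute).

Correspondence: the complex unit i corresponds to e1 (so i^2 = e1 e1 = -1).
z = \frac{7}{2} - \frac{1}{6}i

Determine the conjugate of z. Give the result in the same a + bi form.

In blades: z = \frac{7}{2} - \frac{1}{6} e_{1}.
Conjugation here is Clifford conjugation: the scalar is fixed and the grade-1 and grade-2 blades all flip sign, giving \frac{7}{2} + \frac{1}{6} e_{1}; translating back:
Answer: \frac{7}{2} + \frac{1}{6}i


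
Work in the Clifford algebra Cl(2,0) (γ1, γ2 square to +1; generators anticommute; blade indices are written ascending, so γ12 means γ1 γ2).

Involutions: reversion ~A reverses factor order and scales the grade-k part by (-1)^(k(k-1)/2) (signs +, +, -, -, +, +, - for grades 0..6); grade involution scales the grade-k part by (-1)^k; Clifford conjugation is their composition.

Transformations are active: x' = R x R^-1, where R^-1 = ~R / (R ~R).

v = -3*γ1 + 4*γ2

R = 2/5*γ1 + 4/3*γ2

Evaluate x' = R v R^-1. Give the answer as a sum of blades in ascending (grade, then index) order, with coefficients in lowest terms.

~R = 2/5*γ1 + 4/3*γ2, and R ~R = 436/225, so R^-1 = ~R / (436/225).
R v = 62/15 + 28/5*γ12
Answer: 513/109*γ1 + 184/109*γ2


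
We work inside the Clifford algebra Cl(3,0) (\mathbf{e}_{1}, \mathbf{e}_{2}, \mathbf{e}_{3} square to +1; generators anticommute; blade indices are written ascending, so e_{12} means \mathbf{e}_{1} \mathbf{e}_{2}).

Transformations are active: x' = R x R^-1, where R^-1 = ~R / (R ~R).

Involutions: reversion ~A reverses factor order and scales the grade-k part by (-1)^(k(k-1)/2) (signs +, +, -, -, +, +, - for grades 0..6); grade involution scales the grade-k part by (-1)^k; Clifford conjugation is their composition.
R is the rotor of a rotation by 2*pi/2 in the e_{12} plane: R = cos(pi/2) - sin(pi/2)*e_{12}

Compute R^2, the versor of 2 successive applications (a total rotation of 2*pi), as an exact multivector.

The rotor phase is half the rotation angle and phases add under composition, so 2 steps in the e_{12} plane accumulate phase 2*(pi/2) = \pi: R^2 = cos(\pi) - sin(\pi)*e_{12}.
cos(\pi) = -1 and sin(\pi) = 0, so R^2 = -1. The total rotation 2*pi is 1 full turn, so every vector returns to itself, yet the rotor is -1, on the OTHER sheet of the double cover (an odd number of 2*pi turns).
Answer: -1


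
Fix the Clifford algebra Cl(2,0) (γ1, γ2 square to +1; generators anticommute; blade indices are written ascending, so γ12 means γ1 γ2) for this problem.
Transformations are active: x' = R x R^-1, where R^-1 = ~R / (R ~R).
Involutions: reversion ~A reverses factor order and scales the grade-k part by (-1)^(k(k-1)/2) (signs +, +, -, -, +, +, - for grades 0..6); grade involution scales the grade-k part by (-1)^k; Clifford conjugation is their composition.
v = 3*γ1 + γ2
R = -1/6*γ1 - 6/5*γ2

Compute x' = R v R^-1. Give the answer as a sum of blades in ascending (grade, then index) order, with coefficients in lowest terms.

~R = -1/6*γ1 - 6/5*γ2, and R ~R = 1321/900, so R^-1 = ~R / (1321/900).
R v = -17/10 + 103/30*γ12
Answer: -3453/1321*γ1 + 2351/1321*γ2


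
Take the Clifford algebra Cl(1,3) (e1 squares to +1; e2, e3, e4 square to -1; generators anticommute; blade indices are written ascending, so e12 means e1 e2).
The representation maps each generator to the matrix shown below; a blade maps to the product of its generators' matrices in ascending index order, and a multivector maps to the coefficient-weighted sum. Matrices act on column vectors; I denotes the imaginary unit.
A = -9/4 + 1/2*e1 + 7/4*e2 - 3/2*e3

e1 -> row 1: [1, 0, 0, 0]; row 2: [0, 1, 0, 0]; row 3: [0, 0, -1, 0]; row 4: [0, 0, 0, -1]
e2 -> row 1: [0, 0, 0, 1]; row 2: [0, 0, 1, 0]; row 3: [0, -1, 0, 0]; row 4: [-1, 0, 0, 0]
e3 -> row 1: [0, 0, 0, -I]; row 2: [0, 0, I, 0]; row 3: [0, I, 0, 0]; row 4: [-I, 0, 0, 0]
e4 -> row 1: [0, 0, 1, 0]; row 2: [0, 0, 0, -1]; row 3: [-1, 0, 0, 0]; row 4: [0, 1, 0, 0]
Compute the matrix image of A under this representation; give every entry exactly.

M = (-9/4)*1 + (1/2)*rho(e1) + (7/4)*rho(e2) + (-3/2)*rho(e3), summed entrywise (1 is the identity matrix):
Answer: row 1: [-7/4, 0, 0, 7/4 + 3*I/2]; row 2: [0, -7/4, 7/4 - 3*I/2, 0]; row 3: [0, -7/4 - 3*I/2, -11/4, 0]; row 4: [-7/4 + 3*I/2, 0, 0, -11/4]


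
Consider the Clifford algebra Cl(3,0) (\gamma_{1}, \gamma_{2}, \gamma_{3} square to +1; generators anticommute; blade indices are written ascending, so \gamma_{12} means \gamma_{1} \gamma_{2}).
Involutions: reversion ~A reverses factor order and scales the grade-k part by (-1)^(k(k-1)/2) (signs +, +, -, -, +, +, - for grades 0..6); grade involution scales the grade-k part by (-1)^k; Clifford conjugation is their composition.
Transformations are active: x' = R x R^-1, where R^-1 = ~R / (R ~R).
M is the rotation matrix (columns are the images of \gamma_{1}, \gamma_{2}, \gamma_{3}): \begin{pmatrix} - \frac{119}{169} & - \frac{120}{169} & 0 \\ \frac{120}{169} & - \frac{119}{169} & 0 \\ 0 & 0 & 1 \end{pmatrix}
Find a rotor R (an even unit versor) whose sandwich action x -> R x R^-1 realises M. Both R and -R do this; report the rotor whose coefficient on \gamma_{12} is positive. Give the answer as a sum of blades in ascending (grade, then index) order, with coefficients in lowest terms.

Method: write R = a + b12*\gamma_{12} + b13*\gamma_{13} + b23*\gamma_{23} with a^2 + b12^2 + b13^2 + b23^2 = 1 (so R^-1 = ~R). Expanding the columns R e_j ~R gives tr M = 4a^2 - 1 and, from the antisymmetric part, M21 - M12 = -4a*b12, M13 - M31 = 4a*b13, M32 - M23 = -4a*b23.
Here tr M = -\frac{69}{169}, so a^2 = (1 + tr M)/4 = \frac{25}{169} and a = ±\frac{5}{13}. Taking a = \frac{5}{13}: M21 - M12 = \frac{240}{169}, M13 - M31 = 0, M32 - M23 = 0, giving b12 = -\frac{12}{13}, b13 = 0, b23 = 0, i.e. R = \frac{5}{13} - \frac{12}{13} \gamma_{12}.
Its \gamma_{12} coefficient is negative, so report the other preimage -R.
Answer: -\frac{5}{13} + \frac{12}{13} \gamma_{12}. Why the constraint matters: R and -R act identically through the sandwich — M has trace -\frac{69}{169} either way — so only the sign condition on \gamma_{12} picks one of the two preimages.


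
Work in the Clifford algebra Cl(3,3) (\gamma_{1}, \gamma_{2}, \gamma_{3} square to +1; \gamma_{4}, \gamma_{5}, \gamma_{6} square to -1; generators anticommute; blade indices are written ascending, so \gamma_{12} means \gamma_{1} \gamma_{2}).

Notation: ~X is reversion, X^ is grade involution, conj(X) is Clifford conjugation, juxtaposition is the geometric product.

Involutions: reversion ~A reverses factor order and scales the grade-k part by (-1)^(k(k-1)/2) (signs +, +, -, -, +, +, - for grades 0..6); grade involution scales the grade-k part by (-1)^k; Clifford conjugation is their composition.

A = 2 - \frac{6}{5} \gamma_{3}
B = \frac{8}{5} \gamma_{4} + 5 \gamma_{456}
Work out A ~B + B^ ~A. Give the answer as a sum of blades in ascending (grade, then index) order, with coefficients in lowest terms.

first term: \frac{16}{5} \gamma_{4} - \frac{48}{25} \gamma_{34} - 10 \gamma_{456} + 6 \gamma_{3456}
second term: -\frac{16}{5} \gamma_{4} - \frac{48}{25} \gamma_{34} - 10 \gamma_{456} - 6 \gamma_{3456}
Answer: -\frac{96}{25} \gamma_{34} - 20 \gamma_{456}


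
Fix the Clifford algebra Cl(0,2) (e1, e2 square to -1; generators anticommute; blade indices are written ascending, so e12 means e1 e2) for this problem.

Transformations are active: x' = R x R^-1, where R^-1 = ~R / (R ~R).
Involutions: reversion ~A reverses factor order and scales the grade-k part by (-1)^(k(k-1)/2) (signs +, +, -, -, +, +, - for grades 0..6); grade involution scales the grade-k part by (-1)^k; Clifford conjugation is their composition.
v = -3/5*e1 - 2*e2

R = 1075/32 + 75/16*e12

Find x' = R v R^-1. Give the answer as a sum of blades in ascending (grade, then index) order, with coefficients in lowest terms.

~R = 1075/32 - 75/16*e12, and R ~R = 1178125/1024, so R^-1 = ~R / (1178125/1024).
R v = -345/32*e1 - 70*e2
Answer: -279/9425*e1 - 19678/9425*e2


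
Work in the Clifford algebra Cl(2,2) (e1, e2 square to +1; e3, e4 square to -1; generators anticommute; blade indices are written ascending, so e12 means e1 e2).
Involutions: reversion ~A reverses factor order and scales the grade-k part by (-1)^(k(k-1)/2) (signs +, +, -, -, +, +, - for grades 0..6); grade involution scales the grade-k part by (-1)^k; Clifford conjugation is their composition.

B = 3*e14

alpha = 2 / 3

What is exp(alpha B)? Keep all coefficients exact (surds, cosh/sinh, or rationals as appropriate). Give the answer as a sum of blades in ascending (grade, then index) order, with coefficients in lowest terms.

B^2 = (3)^2*(e14)^2 = 9*(+1) = 9 (a basis 2-blade squares to minus the product of its generators' squares).
B^2 = 9 — since the square is positive, the closed form is hyperbolic: l = 3, alpha*l = 2, so exp(alpha B) = cosh(2) + (sinh(2)/3)*B = cosh(2) + (sinh(2)/3)*B.
Answer: cosh(2) + sinh(2)*e14


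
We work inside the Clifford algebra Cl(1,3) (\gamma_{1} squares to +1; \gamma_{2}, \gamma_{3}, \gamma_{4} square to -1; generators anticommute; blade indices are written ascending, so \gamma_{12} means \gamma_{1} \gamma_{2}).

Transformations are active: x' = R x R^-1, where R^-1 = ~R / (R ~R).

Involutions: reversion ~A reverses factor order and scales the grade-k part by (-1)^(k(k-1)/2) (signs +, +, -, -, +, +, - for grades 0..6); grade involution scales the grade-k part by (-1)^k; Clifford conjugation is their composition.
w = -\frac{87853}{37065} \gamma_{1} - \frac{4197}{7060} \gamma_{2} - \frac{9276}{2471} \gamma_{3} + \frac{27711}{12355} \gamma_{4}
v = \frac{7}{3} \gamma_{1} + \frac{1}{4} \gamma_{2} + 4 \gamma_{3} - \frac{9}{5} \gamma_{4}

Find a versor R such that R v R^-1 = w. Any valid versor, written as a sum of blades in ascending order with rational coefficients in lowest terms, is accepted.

The midline construction: v and w both square to -\frac{49889}{3600}, so reflecting in their sum -\frac{456}{12355} \gamma_{1} - \frac{608}{1765} \gamma_{2} + \frac{608}{2471} \gamma_{3} + \frac{5472}{12355} \gamma_{4} exchanges them.
Answer: -\frac{456}{12355} \gamma_{1} - \frac{608}{1765} \gamma_{2} + \frac{608}{2471} \gamma_{3} + \frac{5472}{12355} \gamma_{4}


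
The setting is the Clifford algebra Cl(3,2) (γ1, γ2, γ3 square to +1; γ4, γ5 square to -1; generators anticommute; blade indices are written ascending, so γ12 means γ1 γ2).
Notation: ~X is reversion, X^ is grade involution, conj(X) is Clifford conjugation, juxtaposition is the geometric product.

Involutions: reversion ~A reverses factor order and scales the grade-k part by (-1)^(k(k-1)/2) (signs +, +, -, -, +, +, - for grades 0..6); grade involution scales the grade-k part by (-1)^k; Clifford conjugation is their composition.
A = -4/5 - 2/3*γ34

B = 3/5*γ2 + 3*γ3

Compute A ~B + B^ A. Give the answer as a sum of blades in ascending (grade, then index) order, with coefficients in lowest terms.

first term: -12/25*γ2 - 12/5*γ3 + 2*γ4 - 2/5*γ234
second term: 12/25*γ2 + 12/5*γ3 + 2*γ4 + 2/5*γ234
Answer: 4*γ4


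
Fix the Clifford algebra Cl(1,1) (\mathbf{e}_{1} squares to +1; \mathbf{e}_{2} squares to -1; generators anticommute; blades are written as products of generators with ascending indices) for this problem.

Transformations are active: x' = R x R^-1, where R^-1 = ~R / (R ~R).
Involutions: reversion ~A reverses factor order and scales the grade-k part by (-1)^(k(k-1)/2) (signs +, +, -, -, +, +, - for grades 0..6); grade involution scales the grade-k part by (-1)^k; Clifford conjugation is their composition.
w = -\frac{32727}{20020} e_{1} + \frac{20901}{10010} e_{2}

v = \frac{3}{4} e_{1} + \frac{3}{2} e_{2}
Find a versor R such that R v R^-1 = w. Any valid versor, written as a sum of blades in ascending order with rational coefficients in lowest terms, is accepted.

Take R = v + w = -\frac{4428}{5005} e_{1} + \frac{17958}{5005} e_{2}. Because q(v) = q(w) = -\frac{27}{16}, conjugation by R sends v exactly to w.
Answer: -\frac{4428}{5005} e_{1} + \frac{17958}{5005} e_{2}


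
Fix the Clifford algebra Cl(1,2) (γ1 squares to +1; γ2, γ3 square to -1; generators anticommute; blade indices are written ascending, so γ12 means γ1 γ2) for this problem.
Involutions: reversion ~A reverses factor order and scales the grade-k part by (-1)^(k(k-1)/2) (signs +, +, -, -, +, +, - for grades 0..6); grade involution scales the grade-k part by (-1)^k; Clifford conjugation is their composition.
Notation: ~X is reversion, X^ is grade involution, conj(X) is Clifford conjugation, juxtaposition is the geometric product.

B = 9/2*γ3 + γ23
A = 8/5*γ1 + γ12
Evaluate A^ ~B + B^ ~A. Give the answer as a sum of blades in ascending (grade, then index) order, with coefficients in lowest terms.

first term: -31/5*γ13 + 61/10*γ123
second term: 31/5*γ13 + 61/10*γ123
Answer: 61/5*γ123


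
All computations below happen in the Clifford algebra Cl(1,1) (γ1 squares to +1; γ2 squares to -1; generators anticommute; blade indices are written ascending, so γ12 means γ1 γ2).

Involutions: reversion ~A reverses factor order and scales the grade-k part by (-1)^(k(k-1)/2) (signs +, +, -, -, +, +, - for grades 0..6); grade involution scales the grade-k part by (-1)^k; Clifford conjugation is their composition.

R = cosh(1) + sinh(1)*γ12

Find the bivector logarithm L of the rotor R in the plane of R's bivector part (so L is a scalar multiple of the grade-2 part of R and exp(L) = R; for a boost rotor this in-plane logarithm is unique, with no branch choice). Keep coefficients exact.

The scalar part of R is cosh(1), so cosh pins the rapidity up to sign — the sign comes from the bivector part; dividing that part by sinh of the rapidity yields the plane, and the in-plane L = rapidity * plane is unique because the two sign choices cancel.
Concretely: cosh(rapidity) = cosh(1) gives rapidity = ±1, and since rapidity/sinh(rapidity) is even the sign is immaterial: L = (rapidity/sinh(rapidity)) * <R>_2 = (1/sinh(1)) * <R>_2.
Answer: γ12


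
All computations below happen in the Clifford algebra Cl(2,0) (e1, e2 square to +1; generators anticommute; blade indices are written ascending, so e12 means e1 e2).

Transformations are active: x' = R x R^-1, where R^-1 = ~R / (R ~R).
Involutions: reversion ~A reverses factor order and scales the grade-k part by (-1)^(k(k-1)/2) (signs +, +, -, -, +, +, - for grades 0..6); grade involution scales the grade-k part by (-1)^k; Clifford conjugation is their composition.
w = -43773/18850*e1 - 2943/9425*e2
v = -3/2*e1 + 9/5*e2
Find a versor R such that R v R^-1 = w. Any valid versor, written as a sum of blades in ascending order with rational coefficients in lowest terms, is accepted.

Reasoning: v^2 = w^2 = 549/100 since conjugation preserves the quadratic form; R = v + w = -36024/9425*e1 + 14022/9425*e2 is then valid when invertible, keeping its own part and reversing (v - w)/2.
Answer: -36024/9425*e1 + 14022/9425*e2


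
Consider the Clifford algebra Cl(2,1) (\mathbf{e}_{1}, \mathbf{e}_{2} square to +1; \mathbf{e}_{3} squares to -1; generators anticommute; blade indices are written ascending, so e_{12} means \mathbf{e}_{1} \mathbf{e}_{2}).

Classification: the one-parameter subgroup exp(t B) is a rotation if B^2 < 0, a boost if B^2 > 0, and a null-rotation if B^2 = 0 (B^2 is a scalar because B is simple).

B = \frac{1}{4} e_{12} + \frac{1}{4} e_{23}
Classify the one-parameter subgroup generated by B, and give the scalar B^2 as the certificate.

B^2 term by term: the squares give (\frac{1}{4})^2*(e_{12})^2 + (\frac{1}{4})^2*(e_{23})^2 = \frac{1}{16}*(-1) + \frac{1}{16}*(+1) = 0 (each basis 2-blade squares to minus the product of its generators' squares); cross terms between blades sharing an index anticommute and cancel. So B^2 = 0.
Answer: null-rotation, certificate B^2 = 0. The scalar 0 is the complete invariant here: its sign names the subgroup type.


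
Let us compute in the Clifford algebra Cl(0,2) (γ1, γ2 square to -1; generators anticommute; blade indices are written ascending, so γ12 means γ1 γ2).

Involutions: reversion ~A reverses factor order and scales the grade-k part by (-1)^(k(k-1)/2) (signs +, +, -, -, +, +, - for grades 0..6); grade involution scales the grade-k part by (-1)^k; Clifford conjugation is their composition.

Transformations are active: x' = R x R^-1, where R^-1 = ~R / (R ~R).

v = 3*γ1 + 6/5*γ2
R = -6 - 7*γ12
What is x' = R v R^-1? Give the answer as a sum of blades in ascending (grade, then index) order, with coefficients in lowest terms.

~R = -6 + 7*γ12, and R ~R = 85, so R^-1 = ~R / (85).
R v = -48/5*γ1 - 141/5*γ2
Answer: -699/425*γ1 + 1182/425*γ2


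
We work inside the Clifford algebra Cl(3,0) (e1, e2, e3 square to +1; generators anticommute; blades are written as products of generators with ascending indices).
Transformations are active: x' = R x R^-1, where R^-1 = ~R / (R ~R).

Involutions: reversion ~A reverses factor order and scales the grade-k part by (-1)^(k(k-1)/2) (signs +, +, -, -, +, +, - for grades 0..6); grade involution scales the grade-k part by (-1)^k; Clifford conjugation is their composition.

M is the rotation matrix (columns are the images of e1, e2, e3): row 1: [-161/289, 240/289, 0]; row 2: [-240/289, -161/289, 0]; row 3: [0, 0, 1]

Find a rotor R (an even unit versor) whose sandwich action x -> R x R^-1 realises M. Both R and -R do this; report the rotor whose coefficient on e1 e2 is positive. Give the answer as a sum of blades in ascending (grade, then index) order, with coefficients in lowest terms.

Method: write R = a + b12*e1 e2 + b13*e1 e3 + b23*e2 e3 with a^2 + b12^2 + b13^2 + b23^2 = 1 (so R^-1 = ~R). Expanding the columns R e_j ~R gives tr M = 4a^2 - 1 and, from the antisymmetric part, M21 - M12 = -4a*b12, M13 - M31 = 4a*b13, M32 - M23 = -4a*b23.
Here tr M = -33/289, so a^2 = (1 + tr M)/4 = 64/289 and a = ±8/17. Taking a = 8/17: M21 - M12 = -480/289, M13 - M31 = 0, M32 - M23 = 0, giving b12 = 15/17, b13 = 0, b23 = 0, i.e. R = 8/17 + 15/17*e1 e2.
Its e1 e2 coefficient is already positive.
Answer: 8/17 + 15/17*e1 e2. Uniqueness: Spin(3) -> SO(3) maps R and -R to the same rotation of trace -33/289; fixing the sign of the e1 e2 coefficient removes the ambiguity.


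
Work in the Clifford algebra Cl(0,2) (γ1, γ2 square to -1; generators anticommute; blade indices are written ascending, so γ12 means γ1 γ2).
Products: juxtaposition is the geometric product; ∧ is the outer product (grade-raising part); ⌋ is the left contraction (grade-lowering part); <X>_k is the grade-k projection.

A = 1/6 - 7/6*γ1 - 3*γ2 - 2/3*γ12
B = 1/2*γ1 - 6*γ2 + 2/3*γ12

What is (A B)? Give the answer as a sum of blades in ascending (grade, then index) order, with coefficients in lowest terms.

step 1: -611/36 - 71/12*γ1 - 5/9*γ2 + 155/18*γ12
Answer: -611/36 - 71/12*γ1 - 5/9*γ2 + 155/18*γ12


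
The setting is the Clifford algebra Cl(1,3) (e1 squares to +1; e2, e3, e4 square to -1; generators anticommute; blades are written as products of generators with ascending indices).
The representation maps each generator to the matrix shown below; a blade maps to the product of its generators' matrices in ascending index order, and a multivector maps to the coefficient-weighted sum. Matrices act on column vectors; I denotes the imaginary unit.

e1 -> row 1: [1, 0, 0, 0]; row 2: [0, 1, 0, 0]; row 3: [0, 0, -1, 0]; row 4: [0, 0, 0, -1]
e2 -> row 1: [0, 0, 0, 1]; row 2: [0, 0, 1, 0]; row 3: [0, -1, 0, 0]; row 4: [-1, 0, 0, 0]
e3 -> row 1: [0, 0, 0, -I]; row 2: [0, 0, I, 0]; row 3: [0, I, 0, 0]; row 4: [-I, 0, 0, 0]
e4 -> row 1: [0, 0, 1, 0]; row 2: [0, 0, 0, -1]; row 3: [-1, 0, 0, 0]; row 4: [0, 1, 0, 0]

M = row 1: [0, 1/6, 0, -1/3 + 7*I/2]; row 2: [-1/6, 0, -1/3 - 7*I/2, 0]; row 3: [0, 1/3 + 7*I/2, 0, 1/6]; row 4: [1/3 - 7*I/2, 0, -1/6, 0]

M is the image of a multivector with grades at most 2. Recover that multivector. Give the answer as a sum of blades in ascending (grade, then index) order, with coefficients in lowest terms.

Method: the blade images are trace-orthogonal — tr(rho(e_A) rho(e_B)^-1) = 4 if A = B and 0 otherwise — and rho(e_A)^-1 = (e_A)^2 * rho(e_A) with (e_A)^2 = +1 or -1, so the coefficient of e_A in the preimage is (e_A)^2 * tr(M rho(e_A))/4.
Nonzero projections over blades of grade <= 2: e2: (e2)^2 = -1, tr(M rho(e2)) = 4/3, coefficient -1/3; e1 e3: (e1 e3)^2 = +1, tr(M rho(e1 e3)) = -14, coefficient -7/2; e2 e4: (e2 e4)^2 = -1, tr(M rho(e2 e4)) = -2/3, coefficient 1/6. Every other blade of grade <= 2 projects to 0.
Answer: -1/3*e2 - 7/2*e1 e3 + 1/6*e2 e4


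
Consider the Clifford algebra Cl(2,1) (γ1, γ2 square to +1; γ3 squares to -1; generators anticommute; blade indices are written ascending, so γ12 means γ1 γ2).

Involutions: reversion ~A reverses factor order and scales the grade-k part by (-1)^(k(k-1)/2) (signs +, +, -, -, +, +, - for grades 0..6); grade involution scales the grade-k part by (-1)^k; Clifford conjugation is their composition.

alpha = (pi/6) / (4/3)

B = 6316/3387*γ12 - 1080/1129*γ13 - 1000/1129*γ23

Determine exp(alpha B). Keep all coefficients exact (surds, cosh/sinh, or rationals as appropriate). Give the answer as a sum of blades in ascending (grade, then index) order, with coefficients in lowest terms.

B^2 term by term: the squares give (6316/3387)^2*(γ12)^2 + (-1080/1129)^2*(γ13)^2 + (-1000/1129)^2*(γ23)^2 = 39891856/11471769*(-1) + 1166400/1274641*(+1) + 1000000/1274641*(+1) = -16/9 (each basis 2-blade squares to minus the product of its generators' squares); cross terms between blades sharing an index anticommute and cancel. So B^2 = -16/9.
B^2 = -16/9 — since the square is negative, the closed form is circular: l = 4/3, alpha*l = pi/6, so exp(alpha B) = cos(pi/6) + (sin(pi/6)/(4/3))*B = sqrt(3)/2 + (3/8)*B.
Answer: sqrt(3)/2 + 1579/2258*γ12 - 405/1129*γ13 - 375/1129*γ23


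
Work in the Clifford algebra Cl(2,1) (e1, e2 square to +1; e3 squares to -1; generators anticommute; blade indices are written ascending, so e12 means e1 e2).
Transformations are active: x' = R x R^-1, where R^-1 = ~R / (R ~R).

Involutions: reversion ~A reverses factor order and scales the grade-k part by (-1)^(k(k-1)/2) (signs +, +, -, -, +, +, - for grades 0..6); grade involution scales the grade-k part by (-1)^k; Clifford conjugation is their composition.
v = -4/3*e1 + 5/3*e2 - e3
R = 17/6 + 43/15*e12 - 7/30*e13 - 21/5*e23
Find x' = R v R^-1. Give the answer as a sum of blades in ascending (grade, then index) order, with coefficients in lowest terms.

~R = 17/6 - 43/15*e12 + 7/30*e13 + 21/5*e23, and R ~R = -326/225, so R^-1 = ~R / (-326/225).
R v = 23/30*e1 + 391/90*e2 + 347/90*e3 + 281/90*e123
Answer: -38663/1956*e1 - 8632/489*e2 - 17235/652*e3


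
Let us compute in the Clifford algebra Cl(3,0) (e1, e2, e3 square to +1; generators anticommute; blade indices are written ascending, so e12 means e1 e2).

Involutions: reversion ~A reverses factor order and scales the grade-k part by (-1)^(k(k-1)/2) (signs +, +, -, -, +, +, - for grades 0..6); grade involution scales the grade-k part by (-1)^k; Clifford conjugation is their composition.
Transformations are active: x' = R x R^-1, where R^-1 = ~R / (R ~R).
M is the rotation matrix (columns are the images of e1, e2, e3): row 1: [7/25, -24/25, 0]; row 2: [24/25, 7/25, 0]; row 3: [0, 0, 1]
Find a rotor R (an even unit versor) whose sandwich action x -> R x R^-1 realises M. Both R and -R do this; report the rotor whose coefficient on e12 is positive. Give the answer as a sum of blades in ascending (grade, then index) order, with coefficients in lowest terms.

Method: write R = a + b12*e12 + b13*e13 + b23*e23 with a^2 + b12^2 + b13^2 + b23^2 = 1 (so R^-1 = ~R). Expanding the columns R e_j ~R gives tr M = 4a^2 - 1 and, from the antisymmetric part, M21 - M12 = -4a*b12, M13 - M31 = 4a*b13, M32 - M23 = -4a*b23.
Here tr M = 39/25, so a^2 = (1 + tr M)/4 = 16/25 and a = ±4/5. Taking a = 4/5: M21 - M12 = 48/25, M13 - M31 = 0, M32 - M23 = 0, giving b12 = -3/5, b13 = 0, b23 = 0, i.e. R = 4/5 - 3/5*e12.
Its e12 coefficient is negative, so report the other preimage -R.
Answer: -4/5 + 3/5*e12. Sheet selection: the two-to-one cover makes ±R indistinguishable at the matrix level (trace 39/25), so uniqueness comes from the required sign on e12.


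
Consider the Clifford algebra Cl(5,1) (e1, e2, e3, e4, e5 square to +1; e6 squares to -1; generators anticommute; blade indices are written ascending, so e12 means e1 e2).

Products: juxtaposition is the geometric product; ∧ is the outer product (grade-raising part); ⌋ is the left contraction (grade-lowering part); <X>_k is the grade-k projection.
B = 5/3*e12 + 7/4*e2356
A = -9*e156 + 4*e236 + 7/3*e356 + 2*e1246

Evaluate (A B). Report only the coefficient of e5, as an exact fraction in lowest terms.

step 1: -49/12*e2 - 7*e5 - 10/3*e46 - 63/4*e123 - 20/3*e136 - 15*e256 + 7/2*e1345 + 35/9*e12356
Answer: -7


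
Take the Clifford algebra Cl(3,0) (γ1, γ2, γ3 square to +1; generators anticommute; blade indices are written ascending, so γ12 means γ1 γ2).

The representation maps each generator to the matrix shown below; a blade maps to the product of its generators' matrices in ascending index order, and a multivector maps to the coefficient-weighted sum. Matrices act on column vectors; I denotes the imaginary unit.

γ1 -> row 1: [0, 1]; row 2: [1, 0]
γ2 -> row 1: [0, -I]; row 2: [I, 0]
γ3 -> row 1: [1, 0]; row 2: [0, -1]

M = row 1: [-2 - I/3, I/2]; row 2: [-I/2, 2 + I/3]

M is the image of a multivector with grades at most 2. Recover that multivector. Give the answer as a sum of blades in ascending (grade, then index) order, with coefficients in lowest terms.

Method: 1, rho(γ1), rho(γ2), rho(γ3) form a trace-orthogonal basis of the 2x2 complex matrices (tr(X Y) = 2 if X = Y, else 0), so M = m0*1 + m1*rho(γ1) + m2*rho(γ2) + m3*rho(γ3) with m0 = tr(M)/2 = 0, m1 = tr(M rho(γ1))/2 = 0, m2 = tr(M rho(γ2))/2 = -1/2, m3 = tr(M rho(γ3))/2 = -2 - I/3.
Multiplying table entries, the bivector images are rho(γ12) = I*rho(γ3), rho(γ13) = -I*rho(γ2), rho(γ23) = I*rho(γ1); with real blade coefficients the real parts of m0..m3 are the coefficients of 1, γ1, γ2, γ3 and the imaginary parts give the bivectors (γ23: Im m1, γ13: -Im m2, γ12: Im m3).
Answer: -1/2*γ2 - 2*γ3 - 1/3*γ12


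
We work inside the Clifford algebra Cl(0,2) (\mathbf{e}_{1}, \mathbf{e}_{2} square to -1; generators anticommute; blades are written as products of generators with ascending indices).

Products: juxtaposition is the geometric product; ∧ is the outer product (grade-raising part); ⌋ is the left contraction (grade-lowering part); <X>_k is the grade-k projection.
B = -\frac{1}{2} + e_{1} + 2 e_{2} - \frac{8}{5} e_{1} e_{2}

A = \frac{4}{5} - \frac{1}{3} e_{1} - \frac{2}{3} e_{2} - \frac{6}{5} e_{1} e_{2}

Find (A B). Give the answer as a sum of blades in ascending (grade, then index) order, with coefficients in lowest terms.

step 1: -\frac{49}{75} + \frac{133}{30} e_{1} + \frac{1}{5} e_{2} - \frac{17}{25} e_{1} e_{2}
Answer: -\frac{49}{75} + \frac{133}{30} e_{1} + \frac{1}{5} e_{2} - \frac{17}{25} e_{1} e_{2}


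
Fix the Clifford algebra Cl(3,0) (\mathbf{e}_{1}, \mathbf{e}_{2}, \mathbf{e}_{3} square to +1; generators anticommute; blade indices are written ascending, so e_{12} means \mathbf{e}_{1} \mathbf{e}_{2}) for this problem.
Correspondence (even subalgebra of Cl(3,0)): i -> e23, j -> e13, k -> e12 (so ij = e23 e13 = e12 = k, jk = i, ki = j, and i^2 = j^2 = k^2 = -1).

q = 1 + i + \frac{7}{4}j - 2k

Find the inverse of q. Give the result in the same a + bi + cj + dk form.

In blades: q = 1 - 2 e_{12} + \frac{7}{4} e_{13} + e_{23}.
With qbar = 1 + 2 e_{12} - \frac{7}{4} e_{13} - e_{23} (scalar fixed, mapped units negated), q qbar = \frac{145}{16} (the sum of squared coefficients), so q^-1 = qbar / (\frac{145}{16}) = \frac{16}{145} + \frac{32}{145} e_{12} - \frac{28}{145} e_{13} - \frac{16}{145} e_{23}; translating back:
Answer: \frac{16}{145} - \frac{16}{145}i - \frac{28}{145}j + \frac{32}{145}k


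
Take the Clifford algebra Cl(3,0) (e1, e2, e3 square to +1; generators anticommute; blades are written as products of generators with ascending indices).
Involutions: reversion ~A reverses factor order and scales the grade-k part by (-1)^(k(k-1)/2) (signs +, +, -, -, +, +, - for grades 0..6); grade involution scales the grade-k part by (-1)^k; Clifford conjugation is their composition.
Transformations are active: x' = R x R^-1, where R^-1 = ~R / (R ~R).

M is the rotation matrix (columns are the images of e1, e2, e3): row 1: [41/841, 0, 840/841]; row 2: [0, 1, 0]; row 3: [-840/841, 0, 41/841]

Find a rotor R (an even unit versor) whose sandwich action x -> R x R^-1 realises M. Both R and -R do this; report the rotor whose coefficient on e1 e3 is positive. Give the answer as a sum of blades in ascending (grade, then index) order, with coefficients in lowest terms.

Method: write R = a + b12*e1 e2 + b13*e1 e3 + b23*e2 e3 with a^2 + b12^2 + b13^2 + b23^2 = 1 (so R^-1 = ~R). Expanding the columns R e_j ~R gives tr M = 4a^2 - 1 and, from the antisymmetric part, M21 - M12 = -4a*b12, M13 - M31 = 4a*b13, M32 - M23 = -4a*b23.
Here tr M = 923/841, so a^2 = (1 + tr M)/4 = 441/841 and a = ±21/29. Taking a = 21/29: M21 - M12 = 0, M13 - M31 = 1680/841, M32 - M23 = 0, giving b12 = 0, b13 = 20/29, b23 = 0, i.e. R = 21/29 + 20/29*e1 e3.
Its e1 e3 coefficient is already positive.
Answer: 21/29 + 20/29*e1 e3. Why the constraint matters: R and -R act identically through the sandwich — M has trace 923/841 either way — so only the sign condition on e1 e3 picks one of the two preimages.


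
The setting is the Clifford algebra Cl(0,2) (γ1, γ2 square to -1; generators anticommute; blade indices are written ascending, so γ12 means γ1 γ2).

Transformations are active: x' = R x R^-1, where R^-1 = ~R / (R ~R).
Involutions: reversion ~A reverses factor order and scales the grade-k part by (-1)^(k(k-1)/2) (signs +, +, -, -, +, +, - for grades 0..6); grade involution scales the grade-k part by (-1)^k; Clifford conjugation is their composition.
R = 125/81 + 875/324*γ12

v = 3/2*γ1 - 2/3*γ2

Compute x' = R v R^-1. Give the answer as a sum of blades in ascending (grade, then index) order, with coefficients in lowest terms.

~R = 125/81 - 875/324*γ12, and R ~R = 1015625/104976, so R^-1 = ~R / (1015625/104976).
R v = 1000/243*γ1 + 5875/1944*γ2
Answer: -73/390*γ1 + 106/65*γ2


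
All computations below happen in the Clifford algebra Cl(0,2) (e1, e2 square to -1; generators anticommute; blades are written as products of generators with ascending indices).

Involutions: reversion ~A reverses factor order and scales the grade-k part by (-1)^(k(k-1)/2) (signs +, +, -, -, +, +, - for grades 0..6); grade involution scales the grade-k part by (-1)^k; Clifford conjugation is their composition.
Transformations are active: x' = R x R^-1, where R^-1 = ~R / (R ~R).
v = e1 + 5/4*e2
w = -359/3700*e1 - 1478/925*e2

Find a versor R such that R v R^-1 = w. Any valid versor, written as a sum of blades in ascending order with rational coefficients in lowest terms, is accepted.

Here q(v) = q(w) = -41/16; the classical choice R = v + w = 3341/3700*e1 - 1287/3700*e2 then realises v -> w under the sandwich.
Answer: 3341/3700*e1 - 1287/3700*e2


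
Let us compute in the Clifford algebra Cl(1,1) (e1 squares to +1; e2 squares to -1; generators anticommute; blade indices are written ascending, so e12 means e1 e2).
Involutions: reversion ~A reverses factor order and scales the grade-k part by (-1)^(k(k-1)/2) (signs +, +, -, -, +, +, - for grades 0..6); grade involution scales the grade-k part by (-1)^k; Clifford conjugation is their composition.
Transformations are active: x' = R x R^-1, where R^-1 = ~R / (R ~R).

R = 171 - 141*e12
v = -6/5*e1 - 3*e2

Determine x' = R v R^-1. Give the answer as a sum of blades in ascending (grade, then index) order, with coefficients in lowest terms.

~R = 171 + 141*e12, and R ~R = 9360, so R^-1 = ~R / (9360).
R v = -3141/5*e1 - 3411/5*e2
Answer: -56559/2600*e1 - 57009/2600*e2


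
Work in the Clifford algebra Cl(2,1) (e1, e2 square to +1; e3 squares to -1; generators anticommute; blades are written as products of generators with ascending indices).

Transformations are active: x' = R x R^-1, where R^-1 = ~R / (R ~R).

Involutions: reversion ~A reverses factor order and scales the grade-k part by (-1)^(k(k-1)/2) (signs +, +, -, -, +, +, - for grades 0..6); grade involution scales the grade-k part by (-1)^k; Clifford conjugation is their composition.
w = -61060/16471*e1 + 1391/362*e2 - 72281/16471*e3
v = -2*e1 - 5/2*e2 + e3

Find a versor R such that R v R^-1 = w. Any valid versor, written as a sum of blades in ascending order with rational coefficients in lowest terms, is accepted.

R = v + w = -94002/16471*e1 + 243/181*e2 - 55810/16471*e3 works: the equal norms (37/4) guarantee its sandwich swaps v into w.
Answer: -94002/16471*e1 + 243/181*e2 - 55810/16471*e3


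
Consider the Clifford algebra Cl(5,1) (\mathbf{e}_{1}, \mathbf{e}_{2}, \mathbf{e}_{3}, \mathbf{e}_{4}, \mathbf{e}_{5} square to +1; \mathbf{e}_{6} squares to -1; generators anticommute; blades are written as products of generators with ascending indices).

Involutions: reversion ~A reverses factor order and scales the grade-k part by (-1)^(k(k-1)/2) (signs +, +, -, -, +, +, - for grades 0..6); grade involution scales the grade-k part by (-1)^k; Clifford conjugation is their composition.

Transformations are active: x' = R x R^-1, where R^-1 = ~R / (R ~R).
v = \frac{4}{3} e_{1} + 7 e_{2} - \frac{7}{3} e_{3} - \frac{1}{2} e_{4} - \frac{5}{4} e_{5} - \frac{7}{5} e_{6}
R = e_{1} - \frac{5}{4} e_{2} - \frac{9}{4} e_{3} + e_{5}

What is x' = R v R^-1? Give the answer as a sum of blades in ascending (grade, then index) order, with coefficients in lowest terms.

~R = e_{1} - \frac{5}{4} e_{2} - \frac{9}{4} e_{3} + e_{5}, and R ~R = \frac{69}{8}, so R^-1 = ~R / (\frac{69}{8}).
R v = -\frac{41}{12} + \frac{26}{3} e_{1} e_{2} + \frac{2}{3} e_{1} e_{3} - \frac{1}{2} e_{1} e_{4} - \frac{31}{12} e_{1} e_{5} - \frac{7}{5} e_{1} e_{6} + \frac{56}{3} e_{2} e_{3} + \frac{5}{8} e_{2} e_{4} - \frac{87}{16} e_{2} e_{5} + \frac{7}{4} e_{2} e_{6} + \frac{9}{8} e_{3} e_{4} + \frac{247}{48} e_{3} e_{5} + \frac{63}{20} e_{3} e_{6} + \frac{1}{2} e_{4} e_{5} - \frac{7}{5} e_{5} e_{6}
Answer: -\frac{440}{207} e_{1} - \frac{1244}{207} e_{2} + \frac{284}{69} e_{3} + \frac{1}{2} e_{4} + \frac{379}{828} e_{5} + \frac{7}{5} e_{6}
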